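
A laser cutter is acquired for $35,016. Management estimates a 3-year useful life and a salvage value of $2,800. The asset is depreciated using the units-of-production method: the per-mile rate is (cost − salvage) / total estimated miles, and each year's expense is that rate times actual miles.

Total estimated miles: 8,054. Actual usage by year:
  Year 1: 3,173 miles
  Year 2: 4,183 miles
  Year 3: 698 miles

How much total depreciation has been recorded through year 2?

$29,424

Depreciable base = $35,016 − $2,800 = $32,216.
Rate = $32,216 / 8,054 miles = $4 per mile.
Year 1: 3,173 × $4 = $12,692. Book value $22,324.
Year 2: 4,183 × $4 = $16,732. Book value $5,592.
Accumulated through year 2 = $35,016 − $5,592 = $29,424.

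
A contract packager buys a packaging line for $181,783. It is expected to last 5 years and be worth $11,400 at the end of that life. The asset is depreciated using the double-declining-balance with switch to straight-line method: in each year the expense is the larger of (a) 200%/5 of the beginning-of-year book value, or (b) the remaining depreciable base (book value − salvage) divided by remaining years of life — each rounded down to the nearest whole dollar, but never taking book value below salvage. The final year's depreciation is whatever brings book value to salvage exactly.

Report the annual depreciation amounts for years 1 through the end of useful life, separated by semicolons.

Depreciable base = $181,783 − $11,400 = $170,383.
Year 1: DB = ⌊$181,783 × 200%/5⌋ = $72,713; SL = ⌊$170,383/5⌋ = $34,076 → take DB $72,713. Book value $109,070.
Year 2: DB = ⌊$109,070 × 200%/5⌋ = $43,628; SL = ⌊$97,670/4⌋ = $24,417 → take DB $43,628. Book value $65,442.
Year 3: DB = ⌊$65,442 × 200%/5⌋ = $26,176; SL = ⌊$54,042/3⌋ = $18,014 → take DB $26,176. Book value $39,266.
Year 4: DB = ⌊$39,266 × 200%/5⌋ = $15,706; SL = ⌊$27,866/2⌋ = $13,933 → take DB $15,706. Book value $23,560.
Year 5 (final): $23,560 − $11,400 = $12,160. Book value $11,400.

$72,713; $43,628; $26,176; $15,706; $12,160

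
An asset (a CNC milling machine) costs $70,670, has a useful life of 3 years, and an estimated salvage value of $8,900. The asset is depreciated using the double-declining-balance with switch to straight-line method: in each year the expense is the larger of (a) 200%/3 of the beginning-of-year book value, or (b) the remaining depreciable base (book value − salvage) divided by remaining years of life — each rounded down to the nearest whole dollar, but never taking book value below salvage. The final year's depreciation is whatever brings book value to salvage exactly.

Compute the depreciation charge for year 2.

Depreciable base = $70,670 − $8,900 = $61,770.
Year 1: DB = ⌊$70,670 × 200%/3⌋ = $47,113; SL = ⌊$61,770/3⌋ = $20,590 → take DB $47,113. Book value $23,557.
Year 2: DB = ⌊$23,557 × 200%/3⌋ = $15,704; SL = ⌊$14,657/2⌋ = $7,328 → take DB $15,704, capped at $14,657. Book value $8,900.

$14,657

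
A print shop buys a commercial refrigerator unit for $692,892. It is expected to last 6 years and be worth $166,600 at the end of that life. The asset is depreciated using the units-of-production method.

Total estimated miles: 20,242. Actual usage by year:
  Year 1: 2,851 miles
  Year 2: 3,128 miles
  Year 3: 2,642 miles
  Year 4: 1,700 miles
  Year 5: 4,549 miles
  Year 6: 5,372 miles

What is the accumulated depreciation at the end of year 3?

$224,146

Depreciable base = $692,892 − $166,600 = $526,292.
Rate = $526,292 / 20,242 miles = $26 per mile.
Year 1: 2,851 × $26 = $74,126. Book value $618,766.
Year 2: 3,128 × $26 = $81,328. Book value $537,438.
Year 3: 2,642 × $26 = $68,692. Book value $468,746.
Accumulated through year 3 = $692,892 − $468,746 = $224,146.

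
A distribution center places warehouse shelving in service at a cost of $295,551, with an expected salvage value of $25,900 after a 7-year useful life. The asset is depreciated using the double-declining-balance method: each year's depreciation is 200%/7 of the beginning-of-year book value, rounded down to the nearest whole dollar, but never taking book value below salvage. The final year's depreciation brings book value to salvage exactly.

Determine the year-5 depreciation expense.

Depreciable base = $295,551 − $25,900 = $269,651.
Year 1: ⌊$295,551 × 200%/7⌋ = $84,443. Book value $211,108.
Year 2: ⌊$211,108 × 200%/7⌋ = $60,316. Book value $150,792.
Year 3: ⌊$150,792 × 200%/7⌋ = $43,083. Book value $107,709.
Year 4: ⌊$107,709 × 200%/7⌋ = $30,774. Book value $76,935.
Year 5: ⌊$76,935 × 200%/7⌋ = $21,981. Book value $54,954.

$21,981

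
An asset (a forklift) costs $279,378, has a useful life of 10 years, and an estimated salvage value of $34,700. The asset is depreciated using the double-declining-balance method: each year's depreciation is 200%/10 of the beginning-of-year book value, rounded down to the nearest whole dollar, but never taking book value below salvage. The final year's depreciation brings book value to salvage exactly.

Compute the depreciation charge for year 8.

$11,718

Depreciable base = $279,378 − $34,700 = $244,678.
Year 1: ⌊$279,378 × 200%/10⌋ = $55,875. Book value $223,503.
Year 2: ⌊$223,503 × 200%/10⌋ = $44,700. Book value $178,803.
Year 3: ⌊$178,803 × 200%/10⌋ = $35,760. Book value $143,043.
Year 4: ⌊$143,043 × 200%/10⌋ = $28,608. Book value $114,435.
Year 5: ⌊$114,435 × 200%/10⌋ = $22,887. Book value $91,548.
Year 6: ⌊$91,548 × 200%/10⌋ = $18,309. Book value $73,239.
Year 7: ⌊$73,239 × 200%/10⌋ = $14,647. Book value $58,592.
Year 8: ⌊$58,592 × 200%/10⌋ = $11,718. Book value $46,874.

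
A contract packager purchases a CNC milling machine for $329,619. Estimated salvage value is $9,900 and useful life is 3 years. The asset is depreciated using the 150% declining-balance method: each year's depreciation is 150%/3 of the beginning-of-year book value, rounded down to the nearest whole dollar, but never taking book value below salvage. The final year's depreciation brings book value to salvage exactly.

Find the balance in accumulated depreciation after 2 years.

$247,214

Depreciable base = $329,619 − $9,900 = $319,719.
Year 1: ⌊$329,619 × 150%/3⌋ = $164,809. Book value $164,810.
Year 2: ⌊$164,810 × 150%/3⌋ = $82,405. Book value $82,405.
Accumulated through year 2 = $329,619 − $82,405 = $247,214.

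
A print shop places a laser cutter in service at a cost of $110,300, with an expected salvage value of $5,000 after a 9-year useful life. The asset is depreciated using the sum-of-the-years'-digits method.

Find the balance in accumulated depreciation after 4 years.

Depreciable base = $110,300 − $5,000 = $105,300.
Sum of the years' digits = 9+8+7+6+5+4+3+2+1 = 45.
Year 1: $105,300 × 9/45 = $21,060. Book value $89,240.
Year 2: $105,300 × 8/45 = $18,720. Book value $70,520.
Year 3: $105,300 × 7/45 = $16,380. Book value $54,140.
Year 4: $105,300 × 6/45 = $14,040. Book value $40,100.
Accumulated through year 4 = $110,300 − $40,100 = $70,200.

$70,200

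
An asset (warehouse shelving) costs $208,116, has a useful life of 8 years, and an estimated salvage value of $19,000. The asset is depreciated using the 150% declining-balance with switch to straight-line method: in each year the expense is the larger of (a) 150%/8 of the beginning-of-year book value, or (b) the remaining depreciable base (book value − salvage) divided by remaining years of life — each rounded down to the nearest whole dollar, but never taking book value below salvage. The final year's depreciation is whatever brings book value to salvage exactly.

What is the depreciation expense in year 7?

Depreciable base = $208,116 − $19,000 = $189,116.
Year 1: DB = ⌊$208,116 × 150%/8⌋ = $39,021; SL = ⌊$189,116/8⌋ = $23,639 → take DB $39,021. Book value $169,095.
Year 2: DB = ⌊$169,095 × 150%/8⌋ = $31,705; SL = ⌊$150,095/7⌋ = $21,442 → take DB $31,705. Book value $137,390.
Year 3: DB = ⌊$137,390 × 150%/8⌋ = $25,760; SL = ⌊$118,390/6⌋ = $19,731 → take DB $25,760. Book value $111,630.
Year 4: DB = ⌊$111,630 × 150%/8⌋ = $20,930; SL = ⌊$92,630/5⌋ = $18,526 → take DB $20,930. Book value $90,700.
Year 5: DB = ⌊$90,700 × 150%/8⌋ = $17,006; SL = ⌊$71,700/4⌋ = $17,925 → take SL $17,925. Book value $72,775.
Year 6: DB = ⌊$72,775 × 150%/8⌋ = $13,645; SL = ⌊$53,775/3⌋ = $17,925 → take SL $17,925. Book value $54,850.
Year 7: DB = ⌊$54,850 × 150%/8⌋ = $10,284; SL = ⌊$35,850/2⌋ = $17,925 → take SL $17,925. Book value $36,925.

$17,925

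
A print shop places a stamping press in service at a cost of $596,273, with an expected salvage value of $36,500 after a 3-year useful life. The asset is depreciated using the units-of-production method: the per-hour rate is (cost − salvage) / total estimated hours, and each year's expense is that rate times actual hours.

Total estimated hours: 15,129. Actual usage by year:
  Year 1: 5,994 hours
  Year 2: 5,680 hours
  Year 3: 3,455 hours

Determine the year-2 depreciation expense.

$210,160

Depreciable base = $596,273 − $36,500 = $559,773.
Rate = $559,773 / 15,129 hours = $37 per hour.
Year 1: 5,994 × $37 = $221,778. Book value $374,495.
Year 2: 5,680 × $37 = $210,160. Book value $164,335.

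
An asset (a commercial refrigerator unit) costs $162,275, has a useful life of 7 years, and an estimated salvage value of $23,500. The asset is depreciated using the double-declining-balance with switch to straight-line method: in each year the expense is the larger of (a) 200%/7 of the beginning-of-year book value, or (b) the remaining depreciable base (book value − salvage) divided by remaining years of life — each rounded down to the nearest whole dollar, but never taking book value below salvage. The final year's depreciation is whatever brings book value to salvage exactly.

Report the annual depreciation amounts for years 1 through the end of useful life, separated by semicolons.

$46,364; $33,117; $23,655; $16,896; $12,069; $6,674; $0

Depreciable base = $162,275 − $23,500 = $138,775.
Year 1: DB = ⌊$162,275 × 200%/7⌋ = $46,364; SL = ⌊$138,775/7⌋ = $19,825 → take DB $46,364. Book value $115,911.
Year 2: DB = ⌊$115,911 × 200%/7⌋ = $33,117; SL = ⌊$92,411/6⌋ = $15,401 → take DB $33,117. Book value $82,794.
Year 3: DB = ⌊$82,794 × 200%/7⌋ = $23,655; SL = ⌊$59,294/5⌋ = $11,858 → take DB $23,655. Book value $59,139.
Year 4: DB = ⌊$59,139 × 200%/7⌋ = $16,896; SL = ⌊$35,639/4⌋ = $8,909 → take DB $16,896. Book value $42,243.
Year 5: DB = ⌊$42,243 × 200%/7⌋ = $12,069; SL = ⌊$18,743/3⌋ = $6,247 → take DB $12,069. Book value $30,174.
Year 6: DB = ⌊$30,174 × 200%/7⌋ = $8,621; SL = ⌊$6,674/2⌋ = $3,337 → take DB $8,621, capped at $6,674. Book value $23,500.
Year 7 (final): $23,500 − $23,500 = $0. Book value $23,500.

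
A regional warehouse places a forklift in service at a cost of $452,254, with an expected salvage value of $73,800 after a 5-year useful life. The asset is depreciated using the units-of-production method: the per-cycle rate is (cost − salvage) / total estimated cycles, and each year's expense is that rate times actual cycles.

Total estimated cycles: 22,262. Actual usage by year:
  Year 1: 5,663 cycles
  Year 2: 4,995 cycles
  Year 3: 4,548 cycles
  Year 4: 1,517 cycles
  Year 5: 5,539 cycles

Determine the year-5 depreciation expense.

Depreciable base = $452,254 − $73,800 = $378,454.
Rate = $378,454 / 22,262 cycles = $17 per cycle.
Year 1: 5,663 × $17 = $96,271. Book value $355,983.
Year 2: 4,995 × $17 = $84,915. Book value $271,068.
Year 3: 4,548 × $17 = $77,316. Book value $193,752.
Year 4: 1,517 × $17 = $25,789. Book value $167,963.
Year 5: 5,539 × $17 = $94,163. Book value $73,800.

$94,163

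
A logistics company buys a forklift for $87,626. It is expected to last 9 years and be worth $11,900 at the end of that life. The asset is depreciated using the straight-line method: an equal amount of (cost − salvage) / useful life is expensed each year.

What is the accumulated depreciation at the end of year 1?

$8,414

Depreciable base = $87,626 − $11,900 = $75,726.
Annual expense = $75,726 / 9 = $8,414.
End of year 1: book value $79,212.
Accumulated through year 1 = $87,626 − $79,212 = $8,414.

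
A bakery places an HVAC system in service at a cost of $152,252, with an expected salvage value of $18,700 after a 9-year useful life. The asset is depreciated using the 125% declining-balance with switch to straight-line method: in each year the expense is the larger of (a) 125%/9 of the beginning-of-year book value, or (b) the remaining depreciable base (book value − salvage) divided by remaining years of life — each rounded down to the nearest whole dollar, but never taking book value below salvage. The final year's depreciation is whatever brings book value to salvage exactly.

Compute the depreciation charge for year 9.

Depreciable base = $152,252 − $18,700 = $133,552.
Year 1: DB = ⌊$152,252 × 125%/9⌋ = $21,146; SL = ⌊$133,552/9⌋ = $14,839 → take DB $21,146. Book value $131,106.
Year 2: DB = ⌊$131,106 × 125%/9⌋ = $18,209; SL = ⌊$112,406/8⌋ = $14,050 → take DB $18,209. Book value $112,897.
Year 3: DB = ⌊$112,897 × 125%/9⌋ = $15,680; SL = ⌊$94,197/7⌋ = $13,456 → take DB $15,680. Book value $97,217.
Year 4: DB = ⌊$97,217 × 125%/9⌋ = $13,502; SL = ⌊$78,517/6⌋ = $13,086 → take DB $13,502. Book value $83,715.
Year 5: DB = ⌊$83,715 × 125%/9⌋ = $11,627; SL = ⌊$65,015/5⌋ = $13,003 → take SL $13,003. Book value $70,712.
Year 6: DB = ⌊$70,712 × 125%/9⌋ = $9,821; SL = ⌊$52,012/4⌋ = $13,003 → take SL $13,003. Book value $57,709.
Year 7: DB = ⌊$57,709 × 125%/9⌋ = $8,015; SL = ⌊$39,009/3⌋ = $13,003 → take SL $13,003. Book value $44,706.
Year 8: DB = ⌊$44,706 × 125%/9⌋ = $6,209; SL = ⌊$26,006/2⌋ = $13,003 → take SL $13,003. Book value $31,703.
Year 9 (final): $31,703 − $18,700 = $13,003. Book value $18,700.

$13,003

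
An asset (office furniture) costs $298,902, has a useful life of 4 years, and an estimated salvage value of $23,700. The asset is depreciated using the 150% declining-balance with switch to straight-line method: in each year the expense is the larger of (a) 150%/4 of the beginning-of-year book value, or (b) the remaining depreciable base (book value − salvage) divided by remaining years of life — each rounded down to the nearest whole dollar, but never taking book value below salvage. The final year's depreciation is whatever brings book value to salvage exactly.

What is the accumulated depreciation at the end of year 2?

Depreciable base = $298,902 − $23,700 = $275,202.
Year 1: DB = ⌊$298,902 × 150%/4⌋ = $112,088; SL = ⌊$275,202/4⌋ = $68,800 → take DB $112,088. Book value $186,814.
Year 2: DB = ⌊$186,814 × 150%/4⌋ = $70,055; SL = ⌊$163,114/3⌋ = $54,371 → take DB $70,055. Book value $116,759.
Accumulated through year 2 = $298,902 − $116,759 = $182,143.

$182,143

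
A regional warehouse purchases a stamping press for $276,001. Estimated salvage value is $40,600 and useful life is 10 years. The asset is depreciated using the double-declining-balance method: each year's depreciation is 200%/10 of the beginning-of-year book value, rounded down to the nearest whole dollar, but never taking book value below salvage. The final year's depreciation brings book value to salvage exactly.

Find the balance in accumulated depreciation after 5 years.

Depreciable base = $276,001 − $40,600 = $235,401.
Year 1: ⌊$276,001 × 200%/10⌋ = $55,200. Book value $220,801.
Year 2: ⌊$220,801 × 200%/10⌋ = $44,160. Book value $176,641.
Year 3: ⌊$176,641 × 200%/10⌋ = $35,328. Book value $141,313.
Year 4: ⌊$141,313 × 200%/10⌋ = $28,262. Book value $113,051.
Year 5: ⌊$113,051 × 200%/10⌋ = $22,610. Book value $90,441.
Accumulated through year 5 = $276,001 − $90,441 = $185,560.

$185,560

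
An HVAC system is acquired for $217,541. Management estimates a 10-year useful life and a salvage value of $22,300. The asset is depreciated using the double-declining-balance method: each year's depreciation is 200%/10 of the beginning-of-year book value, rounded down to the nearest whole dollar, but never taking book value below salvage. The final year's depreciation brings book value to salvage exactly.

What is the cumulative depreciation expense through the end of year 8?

$181,042

Depreciable base = $217,541 − $22,300 = $195,241.
Year 1: ⌊$217,541 × 200%/10⌋ = $43,508. Book value $174,033.
Year 2: ⌊$174,033 × 200%/10⌋ = $34,806. Book value $139,227.
Year 3: ⌊$139,227 × 200%/10⌋ = $27,845. Book value $111,382.
Year 4: ⌊$111,382 × 200%/10⌋ = $22,276. Book value $89,106.
Year 5: ⌊$89,106 × 200%/10⌋ = $17,821. Book value $71,285.
Year 6: ⌊$71,285 × 200%/10⌋ = $14,257. Book value $57,028.
Year 7: ⌊$57,028 × 200%/10⌋ = $11,405. Book value $45,623.
Year 8: ⌊$45,623 × 200%/10⌋ = $9,124. Book value $36,499.
Accumulated through year 8 = $217,541 − $36,499 = $181,042.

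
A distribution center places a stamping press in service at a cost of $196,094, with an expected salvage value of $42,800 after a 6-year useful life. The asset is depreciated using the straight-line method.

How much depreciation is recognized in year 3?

Depreciable base = $196,094 − $42,800 = $153,294.
Annual expense = $153,294 / 6 = $25,549.

$25,549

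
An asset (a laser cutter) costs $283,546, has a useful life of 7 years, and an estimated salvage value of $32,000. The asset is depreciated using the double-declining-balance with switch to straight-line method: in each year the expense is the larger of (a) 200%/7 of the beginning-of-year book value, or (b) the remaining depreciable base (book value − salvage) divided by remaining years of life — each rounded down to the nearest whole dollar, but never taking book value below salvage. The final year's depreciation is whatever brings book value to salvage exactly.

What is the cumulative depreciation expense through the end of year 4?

Depreciable base = $283,546 − $32,000 = $251,546.
Year 1: DB = ⌊$283,546 × 200%/7⌋ = $81,013; SL = ⌊$251,546/7⌋ = $35,935 → take DB $81,013. Book value $202,533.
Year 2: DB = ⌊$202,533 × 200%/7⌋ = $57,866; SL = ⌊$170,533/6⌋ = $28,422 → take DB $57,866. Book value $144,667.
Year 3: DB = ⌊$144,667 × 200%/7⌋ = $41,333; SL = ⌊$112,667/5⌋ = $22,533 → take DB $41,333. Book value $103,334.
Year 4: DB = ⌊$103,334 × 200%/7⌋ = $29,524; SL = ⌊$71,334/4⌋ = $17,833 → take DB $29,524. Book value $73,810.
Accumulated through year 4 = $283,546 − $73,810 = $209,736.

$209,736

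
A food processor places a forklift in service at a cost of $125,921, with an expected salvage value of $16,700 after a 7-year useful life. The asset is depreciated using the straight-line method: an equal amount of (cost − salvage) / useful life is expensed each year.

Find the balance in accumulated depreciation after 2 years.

Depreciable base = $125,921 − $16,700 = $109,221.
Annual expense = $109,221 / 7 = $15,603.
End of year 1: book value $110,318.
End of year 2: book value $94,715.
Accumulated through year 2 = $125,921 − $94,715 = $31,206.

$31,206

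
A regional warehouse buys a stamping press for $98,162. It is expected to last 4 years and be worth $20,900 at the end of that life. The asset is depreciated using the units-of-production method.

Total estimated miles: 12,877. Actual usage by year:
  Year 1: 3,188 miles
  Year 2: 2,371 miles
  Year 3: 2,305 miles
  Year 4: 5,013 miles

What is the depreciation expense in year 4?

Depreciable base = $98,162 − $20,900 = $77,262.
Rate = $77,262 / 12,877 miles = $6 per mile.
Year 1: 3,188 × $6 = $19,128. Book value $79,034.
Year 2: 2,371 × $6 = $14,226. Book value $64,808.
Year 3: 2,305 × $6 = $13,830. Book value $50,978.
Year 4: 5,013 × $6 = $30,078. Book value $20,900.

$30,078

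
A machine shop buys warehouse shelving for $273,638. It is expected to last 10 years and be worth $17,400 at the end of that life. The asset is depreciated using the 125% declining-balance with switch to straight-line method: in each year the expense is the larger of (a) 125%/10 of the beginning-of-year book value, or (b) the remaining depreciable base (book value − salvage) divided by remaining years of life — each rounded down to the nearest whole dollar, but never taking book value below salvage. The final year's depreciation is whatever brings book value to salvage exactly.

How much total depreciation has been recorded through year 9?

$232,535

Depreciable base = $273,638 − $17,400 = $256,238.
Year 1: DB = ⌊$273,638 × 125%/10⌋ = $34,204; SL = ⌊$256,238/10⌋ = $25,623 → take DB $34,204. Book value $239,434.
Year 2: DB = ⌊$239,434 × 125%/10⌋ = $29,929; SL = ⌊$222,034/9⌋ = $24,670 → take DB $29,929. Book value $209,505.
Year 3: DB = ⌊$209,505 × 125%/10⌋ = $26,188; SL = ⌊$192,105/8⌋ = $24,013 → take DB $26,188. Book value $183,317.
Year 4: DB = ⌊$183,317 × 125%/10⌋ = $22,914; SL = ⌊$165,917/7⌋ = $23,702 → take SL $23,702. Book value $159,615.
Year 5: DB = ⌊$159,615 × 125%/10⌋ = $19,951; SL = ⌊$142,215/6⌋ = $23,702 → take SL $23,702. Book value $135,913.
Year 6: DB = ⌊$135,913 × 125%/10⌋ = $16,989; SL = ⌊$118,513/5⌋ = $23,702 → take SL $23,702. Book value $112,211.
Year 7: DB = ⌊$112,211 × 125%/10⌋ = $14,026; SL = ⌊$94,811/4⌋ = $23,702 → take SL $23,702. Book value $88,509.
Year 8: DB = ⌊$88,509 × 125%/10⌋ = $11,063; SL = ⌊$71,109/3⌋ = $23,703 → take SL $23,703. Book value $64,806.
Year 9: DB = ⌊$64,806 × 125%/10⌋ = $8,100; SL = ⌊$47,406/2⌋ = $23,703 → take SL $23,703. Book value $41,103.
Accumulated through year 9 = $273,638 − $41,103 = $232,535.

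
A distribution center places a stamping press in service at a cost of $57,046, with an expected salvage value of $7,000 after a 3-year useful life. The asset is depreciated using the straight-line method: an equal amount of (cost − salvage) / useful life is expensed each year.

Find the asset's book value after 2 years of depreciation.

$23,682

Depreciable base = $57,046 − $7,000 = $50,046.
Annual expense = $50,046 / 3 = $16,682.
End of year 1: book value $40,364.
End of year 2: book value $23,682.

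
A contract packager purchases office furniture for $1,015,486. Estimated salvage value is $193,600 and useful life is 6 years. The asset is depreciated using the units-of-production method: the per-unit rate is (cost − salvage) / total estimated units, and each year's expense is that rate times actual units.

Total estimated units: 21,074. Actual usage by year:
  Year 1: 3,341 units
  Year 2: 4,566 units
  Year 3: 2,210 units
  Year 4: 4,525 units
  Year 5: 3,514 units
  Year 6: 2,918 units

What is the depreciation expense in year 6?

$113,802

Depreciable base = $1,015,486 − $193,600 = $821,886.
Rate = $821,886 / 21,074 units = $39 per unit.
Year 1: 3,341 × $39 = $130,299. Book value $885,187.
Year 2: 4,566 × $39 = $178,074. Book value $707,113.
Year 3: 2,210 × $39 = $86,190. Book value $620,923.
Year 4: 4,525 × $39 = $176,475. Book value $444,448.
Year 5: 3,514 × $39 = $137,046. Book value $307,402.
Year 6: 2,918 × $39 = $113,802. Book value $193,600.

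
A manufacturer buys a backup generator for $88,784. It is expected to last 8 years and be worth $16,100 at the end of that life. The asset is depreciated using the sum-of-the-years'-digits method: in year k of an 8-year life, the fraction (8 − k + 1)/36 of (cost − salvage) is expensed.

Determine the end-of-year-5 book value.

$28,214

Depreciable base = $88,784 − $16,100 = $72,684.
Sum of the years' digits = 8+7+6+5+4+3+2+1 = 36.
Year 1: $72,684 × 8/36 = $16,152. Book value $72,632.
Year 2: $72,684 × 7/36 = $14,133. Book value $58,499.
Year 3: $72,684 × 6/36 = $12,114. Book value $46,385.
Year 4: $72,684 × 5/36 = $10,095. Book value $36,290.
Year 5: $72,684 × 4/36 = $8,076. Book value $28,214.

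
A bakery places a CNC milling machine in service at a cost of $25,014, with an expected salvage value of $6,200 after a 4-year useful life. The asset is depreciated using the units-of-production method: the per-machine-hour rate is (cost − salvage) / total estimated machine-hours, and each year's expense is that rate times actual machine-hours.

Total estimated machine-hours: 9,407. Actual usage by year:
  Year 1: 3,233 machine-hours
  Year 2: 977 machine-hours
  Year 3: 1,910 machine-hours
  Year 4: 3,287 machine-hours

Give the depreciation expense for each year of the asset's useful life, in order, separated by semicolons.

Depreciable base = $25,014 − $6,200 = $18,814.
Rate = $18,814 / 9,407 machine-hours = $2 per machine-hour.
Year 1: 3,233 × $2 = $6,466. Book value $18,548.
Year 2: 977 × $2 = $1,954. Book value $16,594.
Year 3: 1,910 × $2 = $3,820. Book value $12,774.
Year 4: 3,287 × $2 = $6,574. Book value $6,200.

$6,466; $1,954; $3,820; $6,574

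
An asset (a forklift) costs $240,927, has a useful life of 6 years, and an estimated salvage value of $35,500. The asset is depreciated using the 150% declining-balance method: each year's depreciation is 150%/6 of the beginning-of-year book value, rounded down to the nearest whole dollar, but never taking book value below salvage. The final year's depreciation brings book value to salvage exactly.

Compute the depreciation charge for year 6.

Depreciable base = $240,927 − $35,500 = $205,427.
Year 1: ⌊$240,927 × 150%/6⌋ = $60,231. Book value $180,696.
Year 2: ⌊$180,696 × 150%/6⌋ = $45,174. Book value $135,522.
Year 3: ⌊$135,522 × 150%/6⌋ = $33,880. Book value $101,642.
Year 4: ⌊$101,642 × 150%/6⌋ = $25,410. Book value $76,232.
Year 5: ⌊$76,232 × 150%/6⌋ = $19,058. Book value $57,174.
Year 6 (final): $57,174 − $35,500 = $21,674. Book value $35,500.

$21,674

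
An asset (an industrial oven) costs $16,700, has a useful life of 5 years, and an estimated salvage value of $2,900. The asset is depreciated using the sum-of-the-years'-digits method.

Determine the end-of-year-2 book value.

Depreciable base = $16,700 − $2,900 = $13,800.
Sum of the years' digits = 5+4+3+2+1 = 15.
Year 1: $13,800 × 5/15 = $4,600. Book value $12,100.
Year 2: $13,800 × 4/15 = $3,680. Book value $8,420.

$8,420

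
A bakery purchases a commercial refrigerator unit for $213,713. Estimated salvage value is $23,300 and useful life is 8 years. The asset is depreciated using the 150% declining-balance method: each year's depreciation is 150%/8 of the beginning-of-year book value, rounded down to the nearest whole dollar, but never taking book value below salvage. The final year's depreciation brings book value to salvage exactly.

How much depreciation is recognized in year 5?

Depreciable base = $213,713 − $23,300 = $190,413.
Year 1: ⌊$213,713 × 150%/8⌋ = $40,071. Book value $173,642.
Year 2: ⌊$173,642 × 150%/8⌋ = $32,557. Book value $141,085.
Year 3: ⌊$141,085 × 150%/8⌋ = $26,453. Book value $114,632.
Year 4: ⌊$114,632 × 150%/8⌋ = $21,493. Book value $93,139.
Year 5: ⌊$93,139 × 150%/8⌋ = $17,463. Book value $75,676.

$17,463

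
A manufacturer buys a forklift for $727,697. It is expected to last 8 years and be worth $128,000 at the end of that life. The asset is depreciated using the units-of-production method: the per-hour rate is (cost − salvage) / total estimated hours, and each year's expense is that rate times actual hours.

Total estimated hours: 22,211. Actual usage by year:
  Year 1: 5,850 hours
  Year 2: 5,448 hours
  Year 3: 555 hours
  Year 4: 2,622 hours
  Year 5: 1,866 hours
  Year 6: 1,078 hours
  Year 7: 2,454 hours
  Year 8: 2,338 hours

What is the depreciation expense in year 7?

Depreciable base = $727,697 − $128,000 = $599,697.
Rate = $599,697 / 22,211 hours = $27 per hour.
Year 1: 5,850 × $27 = $157,950. Book value $569,747.
Year 2: 5,448 × $27 = $147,096. Book value $422,651.
Year 3: 555 × $27 = $14,985. Book value $407,666.
Year 4: 2,622 × $27 = $70,794. Book value $336,872.
Year 5: 1,866 × $27 = $50,382. Book value $286,490.
Year 6: 1,078 × $27 = $29,106. Book value $257,384.
Year 7: 2,454 × $27 = $66,258. Book value $191,126.

$66,258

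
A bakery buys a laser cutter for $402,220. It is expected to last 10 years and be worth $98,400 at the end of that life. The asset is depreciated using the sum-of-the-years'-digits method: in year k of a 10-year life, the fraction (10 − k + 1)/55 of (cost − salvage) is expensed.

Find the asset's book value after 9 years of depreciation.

$103,924

Depreciable base = $402,220 − $98,400 = $303,820.
Sum of the years' digits = 10+9+8+7+6+5+4+3+2+1 = 55.
Year 1: $303,820 × 10/55 = $55,240. Book value $346,980.
Year 2: $303,820 × 9/55 = $49,716. Book value $297,264.
Year 3: $303,820 × 8/55 = $44,192. Book value $253,072.
Year 4: $303,820 × 7/55 = $38,668. Book value $214,404.
Year 5: $303,820 × 6/55 = $33,144. Book value $181,260.
Year 6: $303,820 × 5/55 = $27,620. Book value $153,640.
Year 7: $303,820 × 4/55 = $22,096. Book value $131,544.
Year 8: $303,820 × 3/55 = $16,572. Book value $114,972.
Year 9: $303,820 × 2/55 = $11,048. Book value $103,924.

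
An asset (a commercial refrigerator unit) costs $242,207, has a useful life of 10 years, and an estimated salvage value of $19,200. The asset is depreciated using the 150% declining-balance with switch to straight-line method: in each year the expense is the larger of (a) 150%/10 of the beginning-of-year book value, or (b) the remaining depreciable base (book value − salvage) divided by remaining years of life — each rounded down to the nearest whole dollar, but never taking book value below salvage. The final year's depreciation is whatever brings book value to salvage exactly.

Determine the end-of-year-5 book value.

$107,470

Depreciable base = $242,207 − $19,200 = $223,007.
Year 1: DB = ⌊$242,207 × 150%/10⌋ = $36,331; SL = ⌊$223,007/10⌋ = $22,300 → take DB $36,331. Book value $205,876.
Year 2: DB = ⌊$205,876 × 150%/10⌋ = $30,881; SL = ⌊$186,676/9⌋ = $20,741 → take DB $30,881. Book value $174,995.
Year 3: DB = ⌊$174,995 × 150%/10⌋ = $26,249; SL = ⌊$155,795/8⌋ = $19,474 → take DB $26,249. Book value $148,746.
Year 4: DB = ⌊$148,746 × 150%/10⌋ = $22,311; SL = ⌊$129,546/7⌋ = $18,506 → take DB $22,311. Book value $126,435.
Year 5: DB = ⌊$126,435 × 150%/10⌋ = $18,965; SL = ⌊$107,235/6⌋ = $17,872 → take DB $18,965. Book value $107,470.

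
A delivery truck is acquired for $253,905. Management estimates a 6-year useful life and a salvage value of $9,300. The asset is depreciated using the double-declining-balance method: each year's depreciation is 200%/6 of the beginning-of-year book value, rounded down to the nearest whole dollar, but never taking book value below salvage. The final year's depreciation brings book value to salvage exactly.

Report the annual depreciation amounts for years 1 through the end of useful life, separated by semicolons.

Depreciable base = $253,905 − $9,300 = $244,605.
Year 1: ⌊$253,905 × 200%/6⌋ = $84,635. Book value $169,270.
Year 2: ⌊$169,270 × 200%/6⌋ = $56,423. Book value $112,847.
Year 3: ⌊$112,847 × 200%/6⌋ = $37,615. Book value $75,232.
Year 4: ⌊$75,232 × 200%/6⌋ = $25,077. Book value $50,155.
Year 5: ⌊$50,155 × 200%/6⌋ = $16,718. Book value $33,437.
Year 6 (final): $33,437 − $9,300 = $24,137. Book value $9,300.

$84,635; $56,423; $37,615; $25,077; $16,718; $24,137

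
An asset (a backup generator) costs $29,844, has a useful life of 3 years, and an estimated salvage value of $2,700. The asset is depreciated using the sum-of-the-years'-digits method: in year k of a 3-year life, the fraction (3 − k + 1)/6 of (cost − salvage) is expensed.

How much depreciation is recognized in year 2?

$9,048

Depreciable base = $29,844 − $2,700 = $27,144.
Sum of the years' digits = 3+2+1 = 6.
Year 1: $27,144 × 3/6 = $13,572. Book value $16,272.
Year 2: $27,144 × 2/6 = $9,048. Book value $7,224.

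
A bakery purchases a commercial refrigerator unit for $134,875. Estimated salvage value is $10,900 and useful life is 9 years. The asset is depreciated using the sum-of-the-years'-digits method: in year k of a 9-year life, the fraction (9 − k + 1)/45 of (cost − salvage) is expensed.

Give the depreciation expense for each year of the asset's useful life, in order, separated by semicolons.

Depreciable base = $134,875 − $10,900 = $123,975.
Sum of the years' digits = 9+8+7+6+5+4+3+2+1 = 45.
Year 1: $123,975 × 9/45 = $24,795. Book value $110,080.
Year 2: $123,975 × 8/45 = $22,040. Book value $88,040.
Year 3: $123,975 × 7/45 = $19,285. Book value $68,755.
Year 4: $123,975 × 6/45 = $16,530. Book value $52,225.
Year 5: $123,975 × 5/45 = $13,775. Book value $38,450.
Year 6: $123,975 × 4/45 = $11,020. Book value $27,430.
Year 7: $123,975 × 3/45 = $8,265. Book value $19,165.
Year 8: $123,975 × 2/45 = $5,510. Book value $13,655.
Year 9: $123,975 × 1/45 = $2,755. Book value $10,900.

$24,795; $22,040; $19,285; $16,530; $13,775; $11,020; $8,265; $5,510; $2,755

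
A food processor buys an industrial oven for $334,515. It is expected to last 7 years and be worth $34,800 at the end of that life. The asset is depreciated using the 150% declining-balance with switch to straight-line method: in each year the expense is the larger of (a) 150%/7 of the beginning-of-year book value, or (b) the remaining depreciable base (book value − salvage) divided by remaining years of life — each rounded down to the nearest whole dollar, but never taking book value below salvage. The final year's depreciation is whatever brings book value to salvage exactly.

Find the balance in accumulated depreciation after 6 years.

Depreciable base = $334,515 − $34,800 = $299,715.
Year 1: DB = ⌊$334,515 × 150%/7⌋ = $71,681; SL = ⌊$299,715/7⌋ = $42,816 → take DB $71,681. Book value $262,834.
Year 2: DB = ⌊$262,834 × 150%/7⌋ = $56,321; SL = ⌊$228,034/6⌋ = $38,005 → take DB $56,321. Book value $206,513.
Year 3: DB = ⌊$206,513 × 150%/7⌋ = $44,252; SL = ⌊$171,713/5⌋ = $34,342 → take DB $44,252. Book value $162,261.
Year 4: DB = ⌊$162,261 × 150%/7⌋ = $34,770; SL = ⌊$127,461/4⌋ = $31,865 → take DB $34,770. Book value $127,491.
Year 5: DB = ⌊$127,491 × 150%/7⌋ = $27,319; SL = ⌊$92,691/3⌋ = $30,897 → take SL $30,897. Book value $96,594.
Year 6: DB = ⌊$96,594 × 150%/7⌋ = $20,698; SL = ⌊$61,794/2⌋ = $30,897 → take SL $30,897. Book value $65,697.
Accumulated through year 6 = $334,515 − $65,697 = $268,818.

$268,818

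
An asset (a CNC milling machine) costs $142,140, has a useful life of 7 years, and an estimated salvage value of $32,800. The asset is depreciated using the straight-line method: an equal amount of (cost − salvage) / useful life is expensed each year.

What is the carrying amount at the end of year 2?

$110,900

Depreciable base = $142,140 − $32,800 = $109,340.
Annual expense = $109,340 / 7 = $15,620.
End of year 1: book value $126,520.
End of year 2: book value $110,900.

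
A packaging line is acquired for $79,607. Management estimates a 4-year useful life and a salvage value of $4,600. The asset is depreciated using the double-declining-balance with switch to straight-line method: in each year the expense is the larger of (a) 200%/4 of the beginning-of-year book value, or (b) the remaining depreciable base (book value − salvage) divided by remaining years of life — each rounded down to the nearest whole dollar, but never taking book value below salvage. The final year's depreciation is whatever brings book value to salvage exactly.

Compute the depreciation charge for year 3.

$9,951

Depreciable base = $79,607 − $4,600 = $75,007.
Year 1: DB = ⌊$79,607 × 200%/4⌋ = $39,803; SL = ⌊$75,007/4⌋ = $18,751 → take DB $39,803. Book value $39,804.
Year 2: DB = ⌊$39,804 × 200%/4⌋ = $19,902; SL = ⌊$35,204/3⌋ = $11,734 → take DB $19,902. Book value $19,902.
Year 3: DB = ⌊$19,902 × 200%/4⌋ = $9,951; SL = ⌊$15,302/2⌋ = $7,651 → take DB $9,951. Book value $9,951.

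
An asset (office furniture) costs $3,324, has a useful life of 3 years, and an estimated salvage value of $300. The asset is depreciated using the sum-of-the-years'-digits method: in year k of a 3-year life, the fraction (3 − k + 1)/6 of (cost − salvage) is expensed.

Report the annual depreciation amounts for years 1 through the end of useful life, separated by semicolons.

Depreciable base = $3,324 − $300 = $3,024.
Sum of the years' digits = 3+2+1 = 6.
Year 1: $3,024 × 3/6 = $1,512. Book value $1,812.
Year 2: $3,024 × 2/6 = $1,008. Book value $804.
Year 3: $3,024 × 1/6 = $504. Book value $300.

$1,512; $1,008; $504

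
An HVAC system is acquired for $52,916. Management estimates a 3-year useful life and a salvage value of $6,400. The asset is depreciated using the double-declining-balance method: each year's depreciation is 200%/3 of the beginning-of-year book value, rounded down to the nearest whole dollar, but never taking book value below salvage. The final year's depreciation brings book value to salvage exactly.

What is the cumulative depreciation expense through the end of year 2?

Depreciable base = $52,916 − $6,400 = $46,516.
Year 1: ⌊$52,916 × 200%/3⌋ = $35,277. Book value $17,639.
Year 2: ⌊$17,639 × 200%/3⌋ = $11,759, capped at $11,239. Book value $6,400.
Accumulated through year 2 = $52,916 − $6,400 = $46,516.

$46,516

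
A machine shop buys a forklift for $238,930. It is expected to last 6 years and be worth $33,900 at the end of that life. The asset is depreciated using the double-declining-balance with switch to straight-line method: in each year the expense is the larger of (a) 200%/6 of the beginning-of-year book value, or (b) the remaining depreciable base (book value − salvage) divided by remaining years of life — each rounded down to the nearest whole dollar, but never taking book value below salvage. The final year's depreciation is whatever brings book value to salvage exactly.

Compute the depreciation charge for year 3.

$35,397

Depreciable base = $238,930 − $33,900 = $205,030.
Year 1: DB = ⌊$238,930 × 200%/6⌋ = $79,643; SL = ⌊$205,030/6⌋ = $34,171 → take DB $79,643. Book value $159,287.
Year 2: DB = ⌊$159,287 × 200%/6⌋ = $53,095; SL = ⌊$125,387/5⌋ = $25,077 → take DB $53,095. Book value $106,192.
Year 3: DB = ⌊$106,192 × 200%/6⌋ = $35,397; SL = ⌊$72,292/4⌋ = $18,073 → take DB $35,397. Book value $70,795.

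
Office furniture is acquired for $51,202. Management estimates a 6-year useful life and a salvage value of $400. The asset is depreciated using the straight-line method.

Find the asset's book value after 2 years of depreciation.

Depreciable base = $51,202 − $400 = $50,802.
Annual expense = $50,802 / 6 = $8,467.
End of year 1: book value $42,735.
End of year 2: book value $34,268.

$34,268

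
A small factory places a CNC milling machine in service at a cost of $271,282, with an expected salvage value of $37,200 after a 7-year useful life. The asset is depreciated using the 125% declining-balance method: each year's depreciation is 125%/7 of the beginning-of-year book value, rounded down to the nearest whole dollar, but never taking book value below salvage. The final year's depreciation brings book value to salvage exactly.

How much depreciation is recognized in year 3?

$32,686

Depreciable base = $271,282 − $37,200 = $234,082.
Year 1: ⌊$271,282 × 125%/7⌋ = $48,443. Book value $222,839.
Year 2: ⌊$222,839 × 125%/7⌋ = $39,792. Book value $183,047.
Year 3: ⌊$183,047 × 125%/7⌋ = $32,686. Book value $150,361.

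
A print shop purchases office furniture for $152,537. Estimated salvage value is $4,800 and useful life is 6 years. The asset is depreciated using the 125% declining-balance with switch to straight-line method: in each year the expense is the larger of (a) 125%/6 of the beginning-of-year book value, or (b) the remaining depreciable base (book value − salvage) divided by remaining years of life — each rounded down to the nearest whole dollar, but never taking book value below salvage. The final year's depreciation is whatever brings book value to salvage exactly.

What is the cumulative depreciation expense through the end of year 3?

Depreciable base = $152,537 − $4,800 = $147,737.
Year 1: DB = ⌊$152,537 × 125%/6⌋ = $31,778; SL = ⌊$147,737/6⌋ = $24,622 → take DB $31,778. Book value $120,759.
Year 2: DB = ⌊$120,759 × 125%/6⌋ = $25,158; SL = ⌊$115,959/5⌋ = $23,191 → take DB $25,158. Book value $95,601.
Year 3: DB = ⌊$95,601 × 125%/6⌋ = $19,916; SL = ⌊$90,801/4⌋ = $22,700 → take SL $22,700. Book value $72,901.
Accumulated through year 3 = $152,537 − $72,901 = $79,636.

$79,636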